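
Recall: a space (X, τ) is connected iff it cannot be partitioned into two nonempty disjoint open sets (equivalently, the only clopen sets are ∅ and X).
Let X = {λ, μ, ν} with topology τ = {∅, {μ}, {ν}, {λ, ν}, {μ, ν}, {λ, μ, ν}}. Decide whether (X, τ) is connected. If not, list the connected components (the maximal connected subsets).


(X, τ) is disconnected; components = [{μ}, {λ, ν}].

Find clopen sets (U ∈ τ with X ∖ U ∈ τ):
  U = ∅, X ∖ U = {λ, μ, ν} — both open, so U is clopen.
  U = {μ}, X ∖ U = {λ, ν} — both open, so U is clopen.
  U = {λ, ν}, X ∖ U = {μ} — both open, so U is clopen.
  U = {λ, μ, ν}, X ∖ U = ∅ — both open, so U is clopen.
Nontrivial clopen(s) exist: e.g. {λ, ν}. So (X, τ) is disconnected.
Compute connected components by grouping points that agree on all clopens:
  component: {μ}
  component: {λ, ν}


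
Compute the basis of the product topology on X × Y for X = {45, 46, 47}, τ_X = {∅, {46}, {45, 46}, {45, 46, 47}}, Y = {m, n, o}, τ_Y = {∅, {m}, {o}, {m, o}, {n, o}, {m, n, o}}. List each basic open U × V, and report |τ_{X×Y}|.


Basis B = {∅ × ∅, {46} × {m}, {46} × {o}, {45, 46} × {m}, {45, 46} × {o}, {46} × {m, o}, {46} × {n, o}, {45, 46, 47} × {m}, {45, 46, 47} × {o}, {46} × {m, n, o}, {45, 46} × {m, o}, {45, 46} × {n, o}, {45, 46} × {m, n, o}, {45, 46, 47} × {m, o}, {45, 46, 47} × {n, o}, {45, 46, 47} × {m, n, o}}; |τ_{X×Y}| = 40.

Enumerate products U × V with U ∈ τ_X, V ∈ τ_Y (deduplicated):
  ∅ × ∅ = {} (∅)
  {46} × {m} = {(46,m)}
  {46} × {o} = {(46,o)}
  {45, 46} × {m} = {(45,m), (46,m)}
  {45, 46} × {o} = {(45,o), (46,o)}
  {46} × {m, o} = {(46,m), (46,o)}
  {46} × {n, o} = {(46,n), (46,o)}
  {45, 46, 47} × {m} = {(45,m), (46,m), (47,m)}
  {45, 46, 47} × {o} = {(45,o), (46,o), (47,o)}
  {46} × {m, n, o} = {(46,m), (46,n), (46,o)}
  {45, 46} × {m, o} = {(45,m), (45,o), (46,m), (46,o)}
  {45, 46} × {n, o} = {(45,n), (45,o), (46,n), (46,o)}
  {45, 46} × {m, n, o} = {(45,m), (45,n), (45,o), (46,m), (46,n), (46,o)}
  {45, 46, 47} × {m, o} = {(45,m), (45,o), (46,m), (46,o), (47,m), (47,o)}
  {45, 46, 47} × {n, o} = {(45,n), (45,o), (46,n), (46,o), (47,n), (47,o)}
  {45, 46, 47} × {m, n, o} = {(45,m), (45,n), (45,o), (46,m), (46,n), (46,o), (47,m), (47,n), (47,o)}
These 16 distinct sets form the basis B.
Close under arbitrary unions to get τ_{X×Y}; counting gives |τ_{X×Y}| = 40.


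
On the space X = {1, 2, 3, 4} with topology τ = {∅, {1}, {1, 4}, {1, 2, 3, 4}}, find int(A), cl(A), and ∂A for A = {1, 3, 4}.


int(A) = {1, 4}, cl(A) = {1, 2, 3, 4}, ∂A = {2, 3}.

Closed sets in (X, τ) are complements of opens:
  closed(X, τ) = {∅, {2, 3}, {2, 3, 4}, {1, 2, 3, 4}}.
int(A) = ⋃ {U ∈ τ : U ⊆ A}. Opens contained in A: ∅, {1}, {1, 4}.
Taking the union of these: int(A) = {1, 4}.
cl(A) = ⋂ {C closed : A ⊆ C}. Closed sets containing A: {1, 2, 3, 4}.
Intersecting these: cl(A) = {1, 2, 3, 4}.
∂A = cl(A) ∖ int(A) = {1, 2, 3, 4} ∖ {1, 4} = {2, 3}.


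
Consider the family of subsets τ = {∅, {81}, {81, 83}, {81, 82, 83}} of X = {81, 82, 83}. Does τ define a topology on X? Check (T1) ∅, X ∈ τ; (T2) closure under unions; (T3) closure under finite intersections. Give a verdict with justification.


τ IS a topology on X.

Axiom (T1): ∅ ∈ τ? Yes; X ∈ τ? Yes.
Axiom (T2/T3): check pairwise unions and intersections of members of τ.
All pairwise intersections and unions checked — each lies in τ. Therefore τ satisfies (T1), (T2), (T3): it IS a topology on X.


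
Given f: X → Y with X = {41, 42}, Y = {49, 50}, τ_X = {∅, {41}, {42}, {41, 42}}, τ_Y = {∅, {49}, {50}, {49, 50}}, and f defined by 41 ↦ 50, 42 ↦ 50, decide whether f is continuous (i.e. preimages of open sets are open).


f IS continuous.

Compute f^{-1}(U) for each U ∈ τ_Y:
  U = ∅: f^{-1}(U) = ∅ ∈ τ_X ✓.
  U = {49}: f^{-1}(U) = ∅ ∈ τ_X ✓.
  U = {50}: f^{-1}(U) = {41, 42} ∈ τ_X ✓.
  U = {49, 50}: f^{-1}(U) = {41, 42} ∈ τ_X ✓.
Every preimage lies in τ_X, so f IS continuous.


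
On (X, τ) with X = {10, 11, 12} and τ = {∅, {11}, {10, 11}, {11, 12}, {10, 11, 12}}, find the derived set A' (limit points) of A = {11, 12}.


A' = {10, 12}

For each x ∈ X, list the open sets U ∈ τ with x ∈ U, then check whether U ∩ (A ∖ {x}) ≠ ∅ for every such U.
  x = 10: opens ∋ x are {10, 11}, {10, 11, 12}; each meets A ∖ {10}, so x IS a limit point.
  x = 11: open {11} ∋ x has {11} ∩ (A ∖ {11}) = ∅, so x is NOT a limit point.
  x = 12: opens ∋ x are {11, 12}, {10, 11, 12}; each meets A ∖ {12}, so x IS a limit point.
Collecting: A' = {10, 12}.


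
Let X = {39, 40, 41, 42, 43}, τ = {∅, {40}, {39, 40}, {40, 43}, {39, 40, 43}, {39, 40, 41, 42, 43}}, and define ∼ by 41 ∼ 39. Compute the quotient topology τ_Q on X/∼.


X/∼ = {[39=41], [40], [42], [43]}; |τ_Q| = 4.

Equivalence classes: [39=41], [40], [42], [43].
Quotient map π: X → X/∼ sends 39 ↦ [39=41], 40 ↦ [40], 41 ↦ [39=41], 42 ↦ [42], 43 ↦ [43].
For each subset V ⊆ X/∼, compute π^{-1}(V) ⊆ X and check whether π^{-1}(V) ∈ τ. V is open in τ_Q iff π^{-1}(V) ∈ τ.
  V = {}: π^{-1}(V) = ∅ ∈ τ ✓.
  V = {[39=41]}: π^{-1}(V) = {39, 41} ∉ τ ✗.
  V = {[40]}: π^{-1}(V) = {40} ∈ τ ✓.
  V = {[39=41], [40]}: π^{-1}(V) = {39, 40, 41} ∉ τ ✗.
  V = {[42]}: π^{-1}(V) = {42} ∉ τ ✗.
  V = {[39=41], [42]}: π^{-1}(V) = {39, 41, 42} ∉ τ ✗.
  V = {[40], [42]}: π^{-1}(V) = {40, 42} ∉ τ ✗.
  V = {[39=41], [40], [42]}: π^{-1}(V) = {39, 40, 41, 42} ∉ τ ✗.
  V = {[43]}: π^{-1}(V) = {43} ∉ τ ✗.
  V = {[39=41], [43]}: π^{-1}(V) = {39, 41, 43} ∉ τ ✗.
  V = {[40], [43]}: π^{-1}(V) = {40, 43} ∈ τ ✓.
  V = {[39=41], [40], [43]}: π^{-1}(V) = {39, 40, 41, 43} ∉ τ ✗.
  V = {[42], [43]}: π^{-1}(V) = {42, 43} ∉ τ ✗.
  V = {[39=41], [42], [43]}: π^{-1}(V) = {39, 41, 42, 43} ∉ τ ✗.
  V = {[40], [42], [43]}: π^{-1}(V) = {40, 42, 43} ∉ τ ✗.
  V = {[39=41], [40], [42], [43]}: π^{-1}(V) = {39, 40, 41, 42, 43} ∈ τ ✓.
Open sets in the quotient: τ_Q = {{}, {[40]}, {[40], [43]}, {[39=41], [40], [42], [43]}} (4 elements).


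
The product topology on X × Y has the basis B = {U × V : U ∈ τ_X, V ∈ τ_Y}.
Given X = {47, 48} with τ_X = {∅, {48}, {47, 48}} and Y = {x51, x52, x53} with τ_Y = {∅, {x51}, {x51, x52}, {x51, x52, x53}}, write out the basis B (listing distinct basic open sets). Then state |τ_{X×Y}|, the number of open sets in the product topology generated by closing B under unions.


Basis B = {∅ × ∅, {48} × {x51}, {47, 48} × {x51}, {48} × {x51, x52}, {48} × {x51, x52, x53}, {47, 48} × {x51, x52}, {47, 48} × {x51, x52, x53}}; |τ_{X×Y}| = 10.

Enumerate products U × V with U ∈ τ_X, V ∈ τ_Y (deduplicated):
  ∅ × ∅ = {} (∅)
  {48} × {x51} = {(48,x51)}
  {47, 48} × {x51} = {(47,x51), (48,x51)}
  {48} × {x51, x52} = {(48,x51), (48,x52)}
  {48} × {x51, x52, x53} = {(48,x51), (48,x52), (48,x53)}
  {47, 48} × {x51, x52} = {(47,x51), (47,x52), (48,x51), (48,x52)}
  {47, 48} × {x51, x52, x53} = {(47,x51), (47,x52), (47,x53), (48,x51), (48,x52), (48,x53)}
These 7 distinct sets form the basis B.
Close under arbitrary unions to get τ_{X×Y}; counting gives |τ_{X×Y}| = 10.


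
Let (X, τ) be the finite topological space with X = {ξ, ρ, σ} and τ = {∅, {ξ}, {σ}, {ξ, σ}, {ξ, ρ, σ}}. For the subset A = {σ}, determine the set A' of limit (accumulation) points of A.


A' = {ρ}

For each x ∈ X, list the open sets U ∈ τ with x ∈ U, then check whether U ∩ (A ∖ {x}) ≠ ∅ for every such U.
  x = ξ: open {ξ} ∋ x has {ξ} ∩ (A ∖ {ξ}) = ∅, so x is NOT a limit point.
  x = ρ: opens ∋ x are {ξ, ρ, σ}; each meets A ∖ {ρ}, so x IS a limit point.
  x = σ: open {σ} ∋ x has {σ} ∩ (A ∖ {σ}) = ∅, so x is NOT a limit point.
Collecting: A' = {ρ}.


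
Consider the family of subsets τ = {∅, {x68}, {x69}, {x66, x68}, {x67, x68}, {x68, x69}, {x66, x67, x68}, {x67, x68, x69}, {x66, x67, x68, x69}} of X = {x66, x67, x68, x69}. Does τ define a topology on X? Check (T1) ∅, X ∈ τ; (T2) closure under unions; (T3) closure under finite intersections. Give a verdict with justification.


τ is NOT a topology on X.

Axiom (T1): ∅ ∈ τ? Yes; X ∈ τ? Yes.
Axiom (T2/T3): check pairwise unions and intersections of members of τ.
Counterexample for (T2): {x69} ∪ {x66, x68} = {x66, x68, x69} ∉ τ. Therefore τ is NOT a topology.


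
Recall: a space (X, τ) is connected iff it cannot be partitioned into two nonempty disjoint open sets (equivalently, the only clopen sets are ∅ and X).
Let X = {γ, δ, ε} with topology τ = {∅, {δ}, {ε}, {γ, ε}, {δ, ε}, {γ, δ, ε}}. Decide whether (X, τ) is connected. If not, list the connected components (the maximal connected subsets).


(X, τ) is disconnected; components = [{δ}, {γ, ε}].

Find clopen sets (U ∈ τ with X ∖ U ∈ τ):
  U = ∅, X ∖ U = {γ, δ, ε} — both open, so U is clopen.
  U = {δ}, X ∖ U = {γ, ε} — both open, so U is clopen.
  U = {γ, ε}, X ∖ U = {δ} — both open, so U is clopen.
  U = {γ, δ, ε}, X ∖ U = ∅ — both open, so U is clopen.
Nontrivial clopen(s) exist: e.g. {γ, ε}. So (X, τ) is disconnected.
Compute connected components by grouping points that agree on all clopens:
  component: {δ}
  component: {γ, ε}


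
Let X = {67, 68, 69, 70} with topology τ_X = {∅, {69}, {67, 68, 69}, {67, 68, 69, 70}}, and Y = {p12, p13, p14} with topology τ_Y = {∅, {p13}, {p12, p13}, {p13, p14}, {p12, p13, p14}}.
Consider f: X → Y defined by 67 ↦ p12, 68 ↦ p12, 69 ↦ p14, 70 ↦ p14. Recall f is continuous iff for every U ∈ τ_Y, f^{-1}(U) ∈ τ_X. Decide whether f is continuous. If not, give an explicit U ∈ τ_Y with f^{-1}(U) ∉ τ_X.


f is NOT continuous.

Compute f^{-1}(U) for each U ∈ τ_Y:
  U = ∅: f^{-1}(U) = ∅ ∈ τ_X ✓.
  U = {p13}: f^{-1}(U) = ∅ ∈ τ_X ✓.
  U = {p12, p13}: f^{-1}(U) = {67, 68} ∉ τ_X ✗.
  U = {p13, p14}: f^{-1}(U) = {69, 70} ∉ τ_X ✗.
  U = {p12, p13, p14}: f^{-1}(U) = {67, 68, 69, 70} ∈ τ_X ✓.
Found U = {p12, p13} with f^{-1}(U) = {67, 68} not in τ_X. Therefore f is NOT continuous.


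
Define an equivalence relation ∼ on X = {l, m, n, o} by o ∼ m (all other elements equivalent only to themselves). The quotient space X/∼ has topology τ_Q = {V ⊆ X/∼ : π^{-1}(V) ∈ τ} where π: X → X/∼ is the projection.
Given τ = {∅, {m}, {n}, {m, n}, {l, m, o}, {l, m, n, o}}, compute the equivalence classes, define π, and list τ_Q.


X/∼ = {[l], [m=o], [n]}; |τ_Q| = 4.

Equivalence classes: [l], [m=o], [n].
Quotient map π: X → X/∼ sends l ↦ [l], m ↦ [m=o], n ↦ [n], o ↦ [m=o].
For each subset V ⊆ X/∼, compute π^{-1}(V) ⊆ X and check whether π^{-1}(V) ∈ τ. V is open in τ_Q iff π^{-1}(V) ∈ τ.
  V = {}: π^{-1}(V) = ∅ ∈ τ ✓.
  V = {[l]}: π^{-1}(V) = {l} ∉ τ ✗.
  V = {[m=o]}: π^{-1}(V) = {m, o} ∉ τ ✗.
  V = {[l], [m=o]}: π^{-1}(V) = {l, m, o} ∈ τ ✓.
  V = {[n]}: π^{-1}(V) = {n} ∈ τ ✓.
  V = {[l], [n]}: π^{-1}(V) = {l, n} ∉ τ ✗.
  V = {[m=o], [n]}: π^{-1}(V) = {m, n, o} ∉ τ ✗.
  V = {[l], [m=o], [n]}: π^{-1}(V) = {l, m, n, o} ∈ τ ✓.
Open sets in the quotient: τ_Q = {{}, {[l], [m=o]}, {[n]}, {[l], [m=o], [n]}} (4 elements).


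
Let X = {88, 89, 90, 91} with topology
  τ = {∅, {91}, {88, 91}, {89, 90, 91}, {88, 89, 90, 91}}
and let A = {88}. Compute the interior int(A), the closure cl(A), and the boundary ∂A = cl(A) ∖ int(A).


int(A) = ∅, cl(A) = {88}, ∂A = {88}.

Closed sets in (X, τ) are complements of opens:
  closed(X, τ) = {∅, {88}, {89, 90}, {88, 89, 90}, {88, 89, 90, 91}}.
int(A) = ⋃ {U ∈ τ : U ⊆ A}. Opens contained in A: ∅.
Taking the union of these: int(A) = ∅.
cl(A) = ⋂ {C closed : A ⊆ C}. Closed sets containing A: {88}, {88, 89, 90}, {88, 89, 90, 91}.
Intersecting these: cl(A) = {88}.
∂A = cl(A) ∖ int(A) = {88} ∖ ∅ = {88}.


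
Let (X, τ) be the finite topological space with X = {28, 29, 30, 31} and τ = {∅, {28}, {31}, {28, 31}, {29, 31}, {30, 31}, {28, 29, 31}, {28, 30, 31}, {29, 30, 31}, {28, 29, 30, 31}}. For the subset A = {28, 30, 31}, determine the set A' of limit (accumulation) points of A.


A' = {29, 30}

For each x ∈ X, list the open sets U ∈ τ with x ∈ U, then check whether U ∩ (A ∖ {x}) ≠ ∅ for every such U.
  x = 28: open {28} ∋ x has {28} ∩ (A ∖ {28}) = ∅, so x is NOT a limit point.
  x = 29: opens ∋ x are {29, 31}, {28, 29, 31}, {29, 30, 31}, {28, 29, 30, 31}; each meets A ∖ {29}, so x IS a limit point.
  x = 30: opens ∋ x are {30, 31}, {28, 30, 31}, {29, 30, 31}, {28, 29, 30, 31}; each meets A ∖ {30}, so x IS a limit point.
  x = 31: open {31} ∋ x has {31} ∩ (A ∖ {31}) = ∅, so x is NOT a limit point.
Collecting: A' = {29, 30}.


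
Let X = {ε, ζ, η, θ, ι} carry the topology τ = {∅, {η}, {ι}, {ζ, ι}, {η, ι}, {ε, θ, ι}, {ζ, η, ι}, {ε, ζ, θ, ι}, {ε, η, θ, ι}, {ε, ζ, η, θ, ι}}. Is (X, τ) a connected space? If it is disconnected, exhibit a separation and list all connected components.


(X, τ) is disconnected; components = [{η}, {ε, ζ, θ, ι}].

Find clopen sets (U ∈ τ with X ∖ U ∈ τ):
  U = ∅, X ∖ U = {ε, ζ, η, θ, ι} — both open, so U is clopen.
  U = {η}, X ∖ U = {ε, ζ, θ, ι} — both open, so U is clopen.
  U = {ε, ζ, θ, ι}, X ∖ U = {η} — both open, so U is clopen.
  U = {ε, ζ, η, θ, ι}, X ∖ U = ∅ — both open, so U is clopen.
Nontrivial clopen(s) exist: e.g. {ε, ζ, θ, ι}. So (X, τ) is disconnected.
Compute connected components by grouping points that agree on all clopens:
  component: {η}
  component: {ε, ζ, θ, ι}


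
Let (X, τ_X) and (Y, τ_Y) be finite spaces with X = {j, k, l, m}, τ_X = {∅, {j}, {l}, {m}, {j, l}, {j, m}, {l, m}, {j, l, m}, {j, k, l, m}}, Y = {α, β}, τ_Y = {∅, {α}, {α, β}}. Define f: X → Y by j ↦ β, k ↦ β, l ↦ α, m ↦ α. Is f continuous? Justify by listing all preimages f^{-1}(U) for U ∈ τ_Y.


f IS continuous.

Compute f^{-1}(U) for each U ∈ τ_Y:
  U = ∅: f^{-1}(U) = ∅ ∈ τ_X ✓.
  U = {α}: f^{-1}(U) = {l, m} ∈ τ_X ✓.
  U = {α, β}: f^{-1}(U) = {j, k, l, m} ∈ τ_X ✓.
Every preimage lies in τ_X, so f IS continuous.


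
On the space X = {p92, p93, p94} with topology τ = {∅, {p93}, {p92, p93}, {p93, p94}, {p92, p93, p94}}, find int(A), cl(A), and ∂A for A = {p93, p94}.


int(A) = {p93, p94}, cl(A) = {p92, p93, p94}, ∂A = {p92}.

Closed sets in (X, τ) are complements of opens:
  closed(X, τ) = {∅, {p92}, {p94}, {p92, p94}, {p92, p93, p94}}.
int(A) = ⋃ {U ∈ τ : U ⊆ A}. Opens contained in A: ∅, {p93}, {p93, p94}.
Taking the union of these: int(A) = {p93, p94}.
cl(A) = ⋂ {C closed : A ⊆ C}. Closed sets containing A: {p92, p93, p94}.
Intersecting these: cl(A) = {p92, p93, p94}.
∂A = cl(A) ∖ int(A) = {p92, p93, p94} ∖ {p93, p94} = {p92}.


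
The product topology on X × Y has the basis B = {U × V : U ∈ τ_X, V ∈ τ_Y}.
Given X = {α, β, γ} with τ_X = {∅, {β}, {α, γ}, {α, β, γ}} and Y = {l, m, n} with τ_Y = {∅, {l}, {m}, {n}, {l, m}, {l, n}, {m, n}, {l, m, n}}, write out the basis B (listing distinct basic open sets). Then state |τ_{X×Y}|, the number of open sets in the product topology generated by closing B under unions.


Basis B = {∅ × ∅, {β} × {l}, {β} × {m}, {β} × {n}, {α, γ} × {l}, {α, γ} × {m}, {α, γ} × {n}, {β} × {l, m}, {β} × {l, n}, {β} × {m, n}, {α, β, γ} × {l}, {α, β, γ} × {m}, {α, β, γ} × {n}, {β} × {l, m, n}, {α, γ} × {l, m}, {α, γ} × {l, n}, {α, γ} × {m, n}, {α, γ} × {l, m, n}, {α, β, γ} × {l, m}, {α, β, γ} × {l, n}, {α, β, γ} × {m, n}, {α, β, γ} × {l, m, n}}; |τ_{X×Y}| = 64.

Enumerate products U × V with U ∈ τ_X, V ∈ τ_Y (deduplicated):
  ∅ × ∅ = {} (∅)
  {β} × {l} = {(β,l)}
  {β} × {m} = {(β,m)}
  {β} × {n} = {(β,n)}
  {α, γ} × {l} = {(α,l), (γ,l)}
  {α, γ} × {m} = {(α,m), (γ,m)}
  {α, γ} × {n} = {(α,n), (γ,n)}
  {β} × {l, m} = {(β,l), (β,m)}
  {β} × {l, n} = {(β,l), (β,n)}
  {β} × {m, n} = {(β,m), (β,n)}
  {α, β, γ} × {l} = {(α,l), (β,l), (γ,l)}
  {α, β, γ} × {m} = {(α,m), (β,m), (γ,m)}
  {α, β, γ} × {n} = {(α,n), (β,n), (γ,n)}
  {β} × {l, m, n} = {(β,l), (β,m), (β,n)}
  {α, γ} × {l, m} = {(α,l), (α,m), (γ,l), (γ,m)}
  {α, γ} × {l, n} = {(α,l), (α,n), (γ,l), (γ,n)}
  {α, γ} × {m, n} = {(α,m), (α,n), (γ,m), (γ,n)}
  {α, γ} × {l, m, n} = {(α,l), (α,m), (α,n), (γ,l), (γ,m), (γ,n)}
  {α, β, γ} × {l, m} = {(α,l), (α,m), (β,l), (β,m), (γ,l), (γ,m)}
  {α, β, γ} × {l, n} = {(α,l), (α,n), (β,l), (β,n), (γ,l), (γ,n)}
  {α, β, γ} × {m, n} = {(α,m), (α,n), (β,m), (β,n), (γ,m), (γ,n)}
  {α, β, γ} × {l, m, n} = {(α,l), (α,m), (α,n), (β,l), (β,m), (β,n), (γ,l), (γ,m), (γ,n)}
These 22 distinct sets form the basis B.
Close under arbitrary unions to get τ_{X×Y}; counting gives |τ_{X×Y}| = 64.


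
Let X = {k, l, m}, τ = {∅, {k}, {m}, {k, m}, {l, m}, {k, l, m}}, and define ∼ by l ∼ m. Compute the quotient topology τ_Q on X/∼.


X/∼ = {[k], [l=m]}; |τ_Q| = 4.

Equivalence classes: [k], [l=m].
Quotient map π: X → X/∼ sends k ↦ [k], l ↦ [l=m], m ↦ [l=m].
For each subset V ⊆ X/∼, compute π^{-1}(V) ⊆ X and check whether π^{-1}(V) ∈ τ. V is open in τ_Q iff π^{-1}(V) ∈ τ.
  V = {}: π^{-1}(V) = ∅ ∈ τ ✓.
  V = {[k]}: π^{-1}(V) = {k} ∈ τ ✓.
  V = {[l=m]}: π^{-1}(V) = {l, m} ∈ τ ✓.
  V = {[k], [l=m]}: π^{-1}(V) = {k, l, m} ∈ τ ✓.
Open sets in the quotient: τ_Q = {{}, {[k]}, {[l=m]}, {[k], [l=m]}} (4 elements).


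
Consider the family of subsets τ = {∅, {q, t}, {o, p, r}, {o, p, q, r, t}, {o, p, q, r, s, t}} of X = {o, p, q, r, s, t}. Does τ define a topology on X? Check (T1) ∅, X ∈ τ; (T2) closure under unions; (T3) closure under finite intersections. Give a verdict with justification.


τ IS a topology on X.

Axiom (T1): ∅ ∈ τ? Yes; X ∈ τ? Yes.
Axiom (T2/T3): check pairwise unions and intersections of members of τ.
All pairwise intersections and unions checked — each lies in τ. Therefore τ satisfies (T1), (T2), (T3): it IS a topology on X.


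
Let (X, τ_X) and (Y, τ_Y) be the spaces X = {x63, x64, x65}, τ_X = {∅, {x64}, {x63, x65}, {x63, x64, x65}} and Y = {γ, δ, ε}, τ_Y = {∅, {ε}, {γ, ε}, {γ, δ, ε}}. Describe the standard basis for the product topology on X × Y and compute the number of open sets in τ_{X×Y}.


Basis B = {∅ × ∅, {x64} × {ε}, {x63, x65} × {ε}, {x64} × {γ, ε}, {x63, x64, x65} × {ε}, {x64} × {γ, δ, ε}, {x63, x65} × {γ, ε}, {x63, x65} × {γ, δ, ε}, {x63, x64, x65} × {γ, ε}, {x63, x64, x65} × {γ, δ, ε}}; |τ_{X×Y}| = 16.

Enumerate products U × V with U ∈ τ_X, V ∈ τ_Y (deduplicated):
  ∅ × ∅ = {} (∅)
  {x64} × {ε} = {(x64,ε)}
  {x63, x65} × {ε} = {(x63,ε), (x65,ε)}
  {x64} × {γ, ε} = {(x64,γ), (x64,ε)}
  {x63, x64, x65} × {ε} = {(x63,ε), (x64,ε), (x65,ε)}
  {x64} × {γ, δ, ε} = {(x64,γ), (x64,δ), (x64,ε)}
  {x63, x65} × {γ, ε} = {(x63,γ), (x63,ε), (x65,γ), (x65,ε)}
  {x63, x65} × {γ, δ, ε} = {(x63,γ), (x63,δ), (x63,ε), (x65,γ), (x65,δ), (x65,ε)}
  {x63, x64, x65} × {γ, ε} = {(x63,γ), (x63,ε), (x64,γ), (x64,ε), (x65,γ), (x65,ε)}
  {x63, x64, x65} × {γ, δ, ε} = {(x63,γ), (x63,δ), (x63,ε), (x64,γ), (x64,δ), (x64,ε), (x65,γ), (x65,δ), (x65,ε)}
These 10 distinct sets form the basis B.
Close under arbitrary unions to get τ_{X×Y}; counting gives |τ_{X×Y}| = 16.


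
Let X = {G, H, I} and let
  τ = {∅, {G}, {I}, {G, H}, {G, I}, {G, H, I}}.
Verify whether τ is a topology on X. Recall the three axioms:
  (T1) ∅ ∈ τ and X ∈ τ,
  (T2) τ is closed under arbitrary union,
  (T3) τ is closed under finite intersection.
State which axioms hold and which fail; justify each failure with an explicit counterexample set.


τ IS a topology on X.

Axiom (T1): ∅ ∈ τ? Yes; X ∈ τ? Yes.
Axiom (T2/T3): check pairwise unions and intersections of members of τ.
All pairwise intersections and unions checked — each lies in τ. Therefore τ satisfies (T1), (T2), (T3): it IS a topology on X.


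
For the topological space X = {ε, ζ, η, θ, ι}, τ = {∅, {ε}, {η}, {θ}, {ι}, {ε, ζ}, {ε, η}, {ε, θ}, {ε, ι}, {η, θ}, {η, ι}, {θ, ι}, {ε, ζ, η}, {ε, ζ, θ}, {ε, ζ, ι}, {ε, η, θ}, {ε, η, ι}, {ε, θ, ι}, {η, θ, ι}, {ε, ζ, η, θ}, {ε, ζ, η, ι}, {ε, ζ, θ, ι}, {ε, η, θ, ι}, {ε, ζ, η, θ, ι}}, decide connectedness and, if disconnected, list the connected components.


(X, τ) is disconnected; components = [{η}, {θ}, {ι}, {ε, ζ}].

Find clopen sets (U ∈ τ with X ∖ U ∈ τ):
  U = ∅, X ∖ U = {ε, ζ, η, θ, ι} — both open, so U is clopen.
  U = {η}, X ∖ U = {ε, ζ, θ, ι} — both open, so U is clopen.
  U = {θ}, X ∖ U = {ε, ζ, η, ι} — both open, so U is clopen.
  U = {ι}, X ∖ U = {ε, ζ, η, θ} — both open, so U is clopen.
  U = {ε, ζ}, X ∖ U = {η, θ, ι} — both open, so U is clopen.
  U = {η, θ}, X ∖ U = {ε, ζ, ι} — both open, so U is clopen.
  U = {η, ι}, X ∖ U = {ε, ζ, θ} — both open, so U is clopen.
  U = {θ, ι}, X ∖ U = {ε, ζ, η} — both open, so U is clopen.
  U = {ε, ζ, η}, X ∖ U = {θ, ι} — both open, so U is clopen.
  U = {ε, ζ, θ}, X ∖ U = {η, ι} — both open, so U is clopen.
  U = {ε, ζ, ι}, X ∖ U = {η, θ} — both open, so U is clopen.
  U = {η, θ, ι}, X ∖ U = {ε, ζ} — both open, so U is clopen.
  U = {ε, ζ, η, θ}, X ∖ U = {ι} — both open, so U is clopen.
  U = {ε, ζ, η, ι}, X ∖ U = {θ} — both open, so U is clopen.
  U = {ε, ζ, θ, ι}, X ∖ U = {η} — both open, so U is clopen.
  U = {ε, ζ, η, θ, ι}, X ∖ U = ∅ — both open, so U is clopen.
Nontrivial clopen(s) exist: e.g. {ε, ζ, ι}. So (X, τ) is disconnected.
Compute connected components by grouping points that agree on all clopens:
  component: {η}
  component: {θ}
  component: {ι}
  component: {ε, ζ}


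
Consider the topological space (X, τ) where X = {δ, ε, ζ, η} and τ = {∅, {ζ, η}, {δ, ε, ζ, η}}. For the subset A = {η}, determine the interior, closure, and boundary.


int(A) = ∅, cl(A) = {δ, ε, ζ, η}, ∂A = {δ, ε, ζ, η}.

Closed sets in (X, τ) are complements of opens:
  closed(X, τ) = {∅, {δ, ε}, {δ, ε, ζ, η}}.
int(A) = ⋃ {U ∈ τ : U ⊆ A}. Opens contained in A: ∅.
Taking the union of these: int(A) = ∅.
cl(A) = ⋂ {C closed : A ⊆ C}. Closed sets containing A: {δ, ε, ζ, η}.
Intersecting these: cl(A) = {δ, ε, ζ, η}.
∂A = cl(A) ∖ int(A) = {δ, ε, ζ, η} ∖ ∅ = {δ, ε, ζ, η}.


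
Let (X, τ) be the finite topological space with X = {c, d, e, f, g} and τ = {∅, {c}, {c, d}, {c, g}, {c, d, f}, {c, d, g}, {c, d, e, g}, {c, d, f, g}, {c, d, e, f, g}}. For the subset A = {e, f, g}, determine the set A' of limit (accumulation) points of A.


A' = {e}

For each x ∈ X, list the open sets U ∈ τ with x ∈ U, then check whether U ∩ (A ∖ {x}) ≠ ∅ for every such U.
  x = c: open {c} ∋ x has {c} ∩ (A ∖ {c}) = ∅, so x is NOT a limit point.
  x = d: open {c, d} ∋ x has {c, d} ∩ (A ∖ {d}) = ∅, so x is NOT a limit point.
  x = e: opens ∋ x are {c, d, e, g}, {c, d, e, f, g}; each meets A ∖ {e}, so x IS a limit point.
  x = f: open {c, d, f} ∋ x has {c, d, f} ∩ (A ∖ {f}) = ∅, so x is NOT a limit point.
  x = g: open {c, g} ∋ x has {c, g} ∩ (A ∖ {g}) = ∅, so x is NOT a limit point.
Collecting: A' = {e}.


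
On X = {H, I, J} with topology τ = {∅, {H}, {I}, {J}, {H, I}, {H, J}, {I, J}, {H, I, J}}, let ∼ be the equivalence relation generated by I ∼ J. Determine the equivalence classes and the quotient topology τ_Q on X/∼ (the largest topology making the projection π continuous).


X/∼ = {[H], [I=J]}; |τ_Q| = 4.

Equivalence classes: [H], [I=J].
Quotient map π: X → X/∼ sends H ↦ [H], I ↦ [I=J], J ↦ [I=J].
For each subset V ⊆ X/∼, compute π^{-1}(V) ⊆ X and check whether π^{-1}(V) ∈ τ. V is open in τ_Q iff π^{-1}(V) ∈ τ.
  V = {}: π^{-1}(V) = ∅ ∈ τ ✓.
  V = {[H]}: π^{-1}(V) = {H} ∈ τ ✓.
  V = {[I=J]}: π^{-1}(V) = {I, J} ∈ τ ✓.
  V = {[H], [I=J]}: π^{-1}(V) = {H, I, J} ∈ τ ✓.
Open sets in the quotient: τ_Q = {{}, {[H]}, {[I=J]}, {[H], [I=J]}} (4 elements).


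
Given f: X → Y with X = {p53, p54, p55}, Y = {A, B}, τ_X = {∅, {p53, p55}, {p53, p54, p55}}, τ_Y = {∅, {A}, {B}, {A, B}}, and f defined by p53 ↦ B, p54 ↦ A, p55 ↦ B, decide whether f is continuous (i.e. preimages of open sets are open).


f is NOT continuous.

Compute f^{-1}(U) for each U ∈ τ_Y:
  U = ∅: f^{-1}(U) = ∅ ∈ τ_X ✓.
  U = {A}: f^{-1}(U) = {p54} ∉ τ_X ✗.
  U = {B}: f^{-1}(U) = {p53, p55} ∈ τ_X ✓.
  U = {A, B}: f^{-1}(U) = {p53, p54, p55} ∈ τ_X ✓.
Found U = {A} with f^{-1}(U) = {p54} not in τ_X. Therefore f is NOT continuous.


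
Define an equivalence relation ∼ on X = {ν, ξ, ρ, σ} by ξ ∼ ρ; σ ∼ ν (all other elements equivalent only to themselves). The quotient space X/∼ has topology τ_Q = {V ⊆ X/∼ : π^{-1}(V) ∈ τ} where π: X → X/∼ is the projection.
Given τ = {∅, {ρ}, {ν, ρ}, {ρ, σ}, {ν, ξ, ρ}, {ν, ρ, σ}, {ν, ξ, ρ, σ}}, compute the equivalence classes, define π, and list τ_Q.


X/∼ = {[ν=σ], [ξ=ρ]}; |τ_Q| = 2.

Equivalence classes: [ν=σ], [ξ=ρ].
Quotient map π: X → X/∼ sends ν ↦ [ν=σ], ξ ↦ [ξ=ρ], ρ ↦ [ξ=ρ], σ ↦ [ν=σ].
For each subset V ⊆ X/∼, compute π^{-1}(V) ⊆ X and check whether π^{-1}(V) ∈ τ. V is open in τ_Q iff π^{-1}(V) ∈ τ.
  V = {}: π^{-1}(V) = ∅ ∈ τ ✓.
  V = {[ν=σ]}: π^{-1}(V) = {ν, σ} ∉ τ ✗.
  V = {[ξ=ρ]}: π^{-1}(V) = {ξ, ρ} ∉ τ ✗.
  V = {[ν=σ], [ξ=ρ]}: π^{-1}(V) = {ν, ξ, ρ, σ} ∈ τ ✓.
Open sets in the quotient: τ_Q = {{}, {[ν=σ], [ξ=ρ]}} (2 elements).


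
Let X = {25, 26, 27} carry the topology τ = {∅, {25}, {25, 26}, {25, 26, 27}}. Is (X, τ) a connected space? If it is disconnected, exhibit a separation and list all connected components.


(X, τ) is connected.

Find clopen sets (U ∈ τ with X ∖ U ∈ τ):
  U = ∅, X ∖ U = {25, 26, 27} — both open, so U is clopen.
  U = {25, 26, 27}, X ∖ U = ∅ — both open, so U is clopen.
Only trivial clopens (∅ and X) exist, so (X, τ) is connected.
Compute connected components by grouping points that agree on all clopens:
  component: {25, 26, 27}


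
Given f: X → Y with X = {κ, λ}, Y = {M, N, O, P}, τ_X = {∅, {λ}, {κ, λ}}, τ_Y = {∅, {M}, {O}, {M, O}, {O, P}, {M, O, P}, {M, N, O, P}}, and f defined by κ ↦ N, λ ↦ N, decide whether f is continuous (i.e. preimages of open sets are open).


f IS continuous.

Compute f^{-1}(U) for each U ∈ τ_Y:
  U = ∅: f^{-1}(U) = ∅ ∈ τ_X ✓.
  U = {M}: f^{-1}(U) = ∅ ∈ τ_X ✓.
  U = {O}: f^{-1}(U) = ∅ ∈ τ_X ✓.
  U = {M, O}: f^{-1}(U) = ∅ ∈ τ_X ✓.
  U = {O, P}: f^{-1}(U) = ∅ ∈ τ_X ✓.
  U = {M, O, P}: f^{-1}(U) = ∅ ∈ τ_X ✓.
  U = {M, N, O, P}: f^{-1}(U) = {κ, λ} ∈ τ_X ✓.
Every preimage lies in τ_X, so f IS continuous.


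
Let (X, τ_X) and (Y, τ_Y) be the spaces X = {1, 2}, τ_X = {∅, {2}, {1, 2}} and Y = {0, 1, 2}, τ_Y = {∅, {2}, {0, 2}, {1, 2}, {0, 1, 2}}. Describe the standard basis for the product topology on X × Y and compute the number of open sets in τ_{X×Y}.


Basis B = {∅ × ∅, {2} × {2}, {1, 2} × {2}, {2} × {0, 2}, {2} × {1, 2}, {2} × {0, 1, 2}, {1, 2} × {0, 2}, {1, 2} × {1, 2}, {1, 2} × {0, 1, 2}}; |τ_{X×Y}| = 14.

Enumerate products U × V with U ∈ τ_X, V ∈ τ_Y (deduplicated):
  ∅ × ∅ = {} (∅)
  {2} × {2} = {(2,2)}
  {1, 2} × {2} = {(1,2), (2,2)}
  {2} × {0, 2} = {(2,0), (2,2)}
  {2} × {1, 2} = {(2,1), (2,2)}
  {2} × {0, 1, 2} = {(2,0), (2,1), (2,2)}
  {1, 2} × {0, 2} = {(1,0), (1,2), (2,0), (2,2)}
  {1, 2} × {1, 2} = {(1,1), (1,2), (2,1), (2,2)}
  {1, 2} × {0, 1, 2} = {(1,0), (1,1), (1,2), (2,0), (2,1), (2,2)}
These 9 distinct sets form the basis B.
Close under arbitrary unions to get τ_{X×Y}; counting gives |τ_{X×Y}| = 14.


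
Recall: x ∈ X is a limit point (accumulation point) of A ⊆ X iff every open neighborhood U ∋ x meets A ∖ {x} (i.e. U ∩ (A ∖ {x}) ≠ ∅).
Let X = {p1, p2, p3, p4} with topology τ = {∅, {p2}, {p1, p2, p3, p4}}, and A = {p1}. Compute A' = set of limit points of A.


A' = {p3, p4}

For each x ∈ X, list the open sets U ∈ τ with x ∈ U, then check whether U ∩ (A ∖ {x}) ≠ ∅ for every such U.
  x = p1: open {p1, p2, p3, p4} ∋ x has {p1, p2, p3, p4} ∩ (A ∖ {p1}) = ∅, so x is NOT a limit point.
  x = p2: open {p2} ∋ x has {p2} ∩ (A ∖ {p2}) = ∅, so x is NOT a limit point.
  x = p3: opens ∋ x are {p1, p2, p3, p4}; each meets A ∖ {p3}, so x IS a limit point.
  x = p4: opens ∋ x are {p1, p2, p3, p4}; each meets A ∖ {p4}, so x IS a limit point.
Collecting: A' = {p3, p4}.


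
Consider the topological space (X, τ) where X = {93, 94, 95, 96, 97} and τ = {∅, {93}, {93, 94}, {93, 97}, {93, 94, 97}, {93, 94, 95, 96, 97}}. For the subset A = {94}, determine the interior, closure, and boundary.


int(A) = ∅, cl(A) = {94, 95, 96}, ∂A = {94, 95, 96}.

Closed sets in (X, τ) are complements of opens:
  closed(X, τ) = {∅, {95, 96}, {94, 95, 96}, {95, 96, 97}, {94, 95, 96, 97}, {93, 94, 95, 96, 97}}.
int(A) = ⋃ {U ∈ τ : U ⊆ A}. Opens contained in A: ∅.
Taking the union of these: int(A) = ∅.
cl(A) = ⋂ {C closed : A ⊆ C}. Closed sets containing A: {94, 95, 96}, {94, 95, 96, 97}, {93, 94, 95, 96, 97}.
Intersecting these: cl(A) = {94, 95, 96}.
∂A = cl(A) ∖ int(A) = {94, 95, 96} ∖ ∅ = {94, 95, 96}.


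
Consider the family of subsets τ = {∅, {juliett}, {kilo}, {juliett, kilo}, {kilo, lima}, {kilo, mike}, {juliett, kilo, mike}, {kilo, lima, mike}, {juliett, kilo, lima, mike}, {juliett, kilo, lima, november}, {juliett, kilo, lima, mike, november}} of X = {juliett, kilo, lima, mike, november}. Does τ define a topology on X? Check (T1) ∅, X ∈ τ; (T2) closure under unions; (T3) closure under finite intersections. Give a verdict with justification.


τ is NOT a topology on X.

Axiom (T1): ∅ ∈ τ? Yes; X ∈ τ? Yes.
Axiom (T2/T3): check pairwise unions and intersections of members of τ.
Counterexample for (T2): {juliett} ∪ {kilo, lima} = {juliett, kilo, lima} ∉ τ. Therefore τ is NOT a topology.


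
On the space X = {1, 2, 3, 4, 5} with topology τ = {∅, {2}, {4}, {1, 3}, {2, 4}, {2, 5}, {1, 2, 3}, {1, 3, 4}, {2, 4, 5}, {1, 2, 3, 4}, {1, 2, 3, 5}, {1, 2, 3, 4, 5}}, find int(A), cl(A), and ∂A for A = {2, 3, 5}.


int(A) = {2, 5}, cl(A) = {1, 2, 3, 5}, ∂A = {1, 3}.

Closed sets in (X, τ) are complements of opens:
  closed(X, τ) = {∅, {4}, {5}, {1, 3}, {2, 5}, {4, 5}, {1, 3, 4}, {1, 3, 5}, {2, 4, 5}, {1, 2, 3, 5}, {1, 3, 4, 5}, {1, 2, 3, 4, 5}}.
int(A) = ⋃ {U ∈ τ : U ⊆ A}. Opens contained in A: ∅, {2}, {2, 5}.
Taking the union of these: int(A) = {2, 5}.
cl(A) = ⋂ {C closed : A ⊆ C}. Closed sets containing A: {1, 2, 3, 5}, {1, 2, 3, 4, 5}.
Intersecting these: cl(A) = {1, 2, 3, 5}.
∂A = cl(A) ∖ int(A) = {1, 2, 3, 5} ∖ {2, 5} = {1, 3}.


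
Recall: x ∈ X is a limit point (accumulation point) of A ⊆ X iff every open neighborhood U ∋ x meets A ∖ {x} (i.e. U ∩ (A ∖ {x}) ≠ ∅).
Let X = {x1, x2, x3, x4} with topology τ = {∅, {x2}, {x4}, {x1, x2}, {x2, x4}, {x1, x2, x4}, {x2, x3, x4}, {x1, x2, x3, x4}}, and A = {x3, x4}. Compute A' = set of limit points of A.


A' = {x3}

For each x ∈ X, list the open sets U ∈ τ with x ∈ U, then check whether U ∩ (A ∖ {x}) ≠ ∅ for every such U.
  x = x1: open {x1, x2} ∋ x has {x1, x2} ∩ (A ∖ {x1}) = ∅, so x is NOT a limit point.
  x = x2: open {x2} ∋ x has {x2} ∩ (A ∖ {x2}) = ∅, so x is NOT a limit point.
  x = x3: opens ∋ x are {x2, x3, x4}, {x1, x2, x3, x4}; each meets A ∖ {x3}, so x IS a limit point.
  x = x4: open {x4} ∋ x has {x4} ∩ (A ∖ {x4}) = ∅, so x is NOT a limit point.
Collecting: A' = {x3}.


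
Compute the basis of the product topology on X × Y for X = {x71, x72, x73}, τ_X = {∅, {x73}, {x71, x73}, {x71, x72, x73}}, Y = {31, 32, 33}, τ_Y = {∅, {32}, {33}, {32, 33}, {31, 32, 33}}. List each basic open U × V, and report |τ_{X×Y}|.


Basis B = {∅ × ∅, {x73} × {32}, {x73} × {33}, {x71, x73} × {32}, {x71, x73} × {33}, {x73} × {32, 33}, {x71, x72, x73} × {32}, {x71, x72, x73} × {33}, {x73} × {31, 32, 33}, {x71, x73} × {32, 33}, {x71, x73} × {31, 32, 33}, {x71, x72, x73} × {32, 33}, {x71, x72, x73} × {31, 32, 33}}; |τ_{X×Y}| = 30.

Enumerate products U × V with U ∈ τ_X, V ∈ τ_Y (deduplicated):
  ∅ × ∅ = {} (∅)
  {x73} × {32} = {(x73,32)}
  {x73} × {33} = {(x73,33)}
  {x71, x73} × {32} = {(x71,32), (x73,32)}
  {x71, x73} × {33} = {(x71,33), (x73,33)}
  {x73} × {32, 33} = {(x73,32), (x73,33)}
  {x71, x72, x73} × {32} = {(x71,32), (x72,32), (x73,32)}
  {x71, x72, x73} × {33} = {(x71,33), (x72,33), (x73,33)}
  {x73} × {31, 32, 33} = {(x73,31), (x73,32), (x73,33)}
  {x71, x73} × {32, 33} = {(x71,32), (x71,33), (x73,32), (x73,33)}
  {x71, x73} × {31, 32, 33} = {(x71,31), (x71,32), (x71,33), (x73,31), (x73,32), (x73,33)}
  {x71, x72, x73} × {32, 33} = {(x71,32), (x71,33), (x72,32), (x72,33), (x73,32), (x73,33)}
  {x71, x72, x73} × {31, 32, 33} = {(x71,31), (x71,32), (x71,33), (x72,31), (x72,32), (x72,33), (x73,31), (x73,32), (x73,33)}
These 13 distinct sets form the basis B.
Close under arbitrary unions to get τ_{X×Y}; counting gives |τ_{X×Y}| = 30.


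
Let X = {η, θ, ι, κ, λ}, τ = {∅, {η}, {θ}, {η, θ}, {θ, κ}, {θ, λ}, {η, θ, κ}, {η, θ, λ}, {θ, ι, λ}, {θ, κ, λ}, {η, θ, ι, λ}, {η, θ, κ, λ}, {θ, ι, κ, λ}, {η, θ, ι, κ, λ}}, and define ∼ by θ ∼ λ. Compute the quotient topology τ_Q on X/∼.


X/∼ = {[η], [θ=λ], [ι], [κ]}; |τ_Q| = 10.

Equivalence classes: [η], [θ=λ], [ι], [κ].
Quotient map π: X → X/∼ sends η ↦ [η], θ ↦ [θ=λ], ι ↦ [ι], κ ↦ [κ], λ ↦ [θ=λ].
For each subset V ⊆ X/∼, compute π^{-1}(V) ⊆ X and check whether π^{-1}(V) ∈ τ. V is open in τ_Q iff π^{-1}(V) ∈ τ.
  V = {}: π^{-1}(V) = ∅ ∈ τ ✓.
  V = {[η]}: π^{-1}(V) = {η} ∈ τ ✓.
  V = {[θ=λ]}: π^{-1}(V) = {θ, λ} ∈ τ ✓.
  V = {[η], [θ=λ]}: π^{-1}(V) = {η, θ, λ} ∈ τ ✓.
  V = {[ι]}: π^{-1}(V) = {ι} ∉ τ ✗.
  V = {[η], [ι]}: π^{-1}(V) = {η, ι} ∉ τ ✗.
  V = {[θ=λ], [ι]}: π^{-1}(V) = {θ, ι, λ} ∈ τ ✓.
  V = {[η], [θ=λ], [ι]}: π^{-1}(V) = {η, θ, ι, λ} ∈ τ ✓.
  V = {[κ]}: π^{-1}(V) = {κ} ∉ τ ✗.
  V = {[η], [κ]}: π^{-1}(V) = {η, κ} ∉ τ ✗.
  V = {[θ=λ], [κ]}: π^{-1}(V) = {θ, κ, λ} ∈ τ ✓.
  V = {[η], [θ=λ], [κ]}: π^{-1}(V) = {η, θ, κ, λ} ∈ τ ✓.
  V = {[ι], [κ]}: π^{-1}(V) = {ι, κ} ∉ τ ✗.
  V = {[η], [ι], [κ]}: π^{-1}(V) = {η, ι, κ} ∉ τ ✗.
  V = {[θ=λ], [ι], [κ]}: π^{-1}(V) = {θ, ι, κ, λ} ∈ τ ✓.
  V = {[η], [θ=λ], [ι], [κ]}: π^{-1}(V) = {η, θ, ι, κ, λ} ∈ τ ✓.
Open sets in the quotient: τ_Q = {{}, {[η]}, {[θ=λ]}, {[η], [θ=λ]}, {[θ=λ], [ι]}, {[η], [θ=λ], [ι]}, {[θ=λ], [κ]}, {[η], [θ=λ], [κ]}, {[θ=λ], [ι], [κ]}, {[η], [θ=λ], [ι], [κ]}} (10 elements).


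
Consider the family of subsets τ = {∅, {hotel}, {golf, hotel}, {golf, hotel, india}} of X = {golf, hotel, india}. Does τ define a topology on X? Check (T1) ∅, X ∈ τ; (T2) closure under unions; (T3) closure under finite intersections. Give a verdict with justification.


τ IS a topology on X.

Axiom (T1): ∅ ∈ τ? Yes; X ∈ τ? Yes.
Axiom (T2/T3): check pairwise unions and intersections of members of τ.
All pairwise intersections and unions checked — each lies in τ. Therefore τ satisfies (T1), (T2), (T3): it IS a topology on X.


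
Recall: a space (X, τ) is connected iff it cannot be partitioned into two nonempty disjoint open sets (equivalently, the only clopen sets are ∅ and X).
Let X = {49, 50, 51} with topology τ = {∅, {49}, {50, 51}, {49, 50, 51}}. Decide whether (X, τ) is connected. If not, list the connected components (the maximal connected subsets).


(X, τ) is disconnected; components = [{49}, {50, 51}].

Find clopen sets (U ∈ τ with X ∖ U ∈ τ):
  U = ∅, X ∖ U = {49, 50, 51} — both open, so U is clopen.
  U = {49}, X ∖ U = {50, 51} — both open, so U is clopen.
  U = {50, 51}, X ∖ U = {49} — both open, so U is clopen.
  U = {49, 50, 51}, X ∖ U = ∅ — both open, so U is clopen.
Nontrivial clopen(s) exist: e.g. {49}. So (X, τ) is disconnected.
Compute connected components by grouping points that agree on all clopens:
  component: {49}
  component: {50, 51}


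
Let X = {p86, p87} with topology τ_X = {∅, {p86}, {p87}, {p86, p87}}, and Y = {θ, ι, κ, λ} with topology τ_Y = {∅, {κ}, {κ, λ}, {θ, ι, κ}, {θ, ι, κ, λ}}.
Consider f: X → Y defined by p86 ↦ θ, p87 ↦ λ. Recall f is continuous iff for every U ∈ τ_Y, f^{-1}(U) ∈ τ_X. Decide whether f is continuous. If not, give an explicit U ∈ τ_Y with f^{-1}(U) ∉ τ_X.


f IS continuous.

Compute f^{-1}(U) for each U ∈ τ_Y:
  U = ∅: f^{-1}(U) = ∅ ∈ τ_X ✓.
  U = {κ}: f^{-1}(U) = ∅ ∈ τ_X ✓.
  U = {κ, λ}: f^{-1}(U) = {p87} ∈ τ_X ✓.
  U = {θ, ι, κ}: f^{-1}(U) = {p86} ∈ τ_X ✓.
  U = {θ, ι, κ, λ}: f^{-1}(U) = {p86, p87} ∈ τ_X ✓.
Every preimage lies in τ_X, so f IS continuous.


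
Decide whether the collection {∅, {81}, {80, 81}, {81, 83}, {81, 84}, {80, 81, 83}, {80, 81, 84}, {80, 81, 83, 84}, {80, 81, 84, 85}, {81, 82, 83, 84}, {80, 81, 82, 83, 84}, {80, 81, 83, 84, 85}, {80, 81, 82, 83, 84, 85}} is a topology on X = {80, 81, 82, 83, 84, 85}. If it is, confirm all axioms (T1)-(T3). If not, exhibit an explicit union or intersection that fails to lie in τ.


τ is NOT a topology on X.

Axiom (T1): ∅ ∈ τ? Yes; X ∈ τ? Yes.
Axiom (T2/T3): check pairwise unions and intersections of members of τ.
Counterexample for (T2): {81, 83} ∪ {81, 84} = {81, 83, 84} ∉ τ. Therefore τ is NOT a topology.


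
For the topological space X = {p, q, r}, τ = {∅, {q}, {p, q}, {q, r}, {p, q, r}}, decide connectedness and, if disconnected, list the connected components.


(X, τ) is connected.

Find clopen sets (U ∈ τ with X ∖ U ∈ τ):
  U = ∅, X ∖ U = {p, q, r} — both open, so U is clopen.
  U = {p, q, r}, X ∖ U = ∅ — both open, so U is clopen.
Only trivial clopens (∅ and X) exist, so (X, τ) is connected.
Compute connected components by grouping points that agree on all clopens:
  component: {p, q, r}


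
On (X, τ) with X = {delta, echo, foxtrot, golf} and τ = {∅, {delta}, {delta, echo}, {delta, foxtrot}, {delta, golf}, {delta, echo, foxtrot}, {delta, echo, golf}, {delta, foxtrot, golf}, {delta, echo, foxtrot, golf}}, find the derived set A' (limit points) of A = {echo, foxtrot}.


A' = ∅

For each x ∈ X, list the open sets U ∈ τ with x ∈ U, then check whether U ∩ (A ∖ {x}) ≠ ∅ for every such U.
  x = delta: open {delta} ∋ x has {delta} ∩ (A ∖ {delta}) = ∅, so x is NOT a limit point.
  x = echo: open {delta, echo} ∋ x has {delta, echo} ∩ (A ∖ {echo}) = ∅, so x is NOT a limit point.
  x = foxtrot: open {delta, foxtrot} ∋ x has {delta, foxtrot} ∩ (A ∖ {foxtrot}) = ∅, so x is NOT a limit point.
  x = golf: open {delta, golf} ∋ x has {delta, golf} ∩ (A ∖ {golf}) = ∅, so x is NOT a limit point.
Collecting: A' = ∅.


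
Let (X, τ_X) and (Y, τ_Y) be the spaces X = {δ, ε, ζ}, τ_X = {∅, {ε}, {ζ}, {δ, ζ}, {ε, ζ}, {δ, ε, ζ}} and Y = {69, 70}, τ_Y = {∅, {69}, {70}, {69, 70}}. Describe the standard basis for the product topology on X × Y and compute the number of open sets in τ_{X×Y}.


Basis B = {∅ × ∅, {ε} × {69}, {ε} × {70}, {ζ} × {69}, {ζ} × {70}, {δ, ζ} × {69}, {δ, ζ} × {70}, {ε} × {69, 70}, {ε, ζ} × {69}, {ε, ζ} × {70}, {ζ} × {69, 70}, {δ, ε, ζ} × {69}, {δ, ε, ζ} × {70}, {δ, ζ} × {69, 70}, {ε, ζ} × {69, 70}, {δ, ε, ζ} × {69, 70}}; |τ_{X×Y}| = 36.

Enumerate products U × V with U ∈ τ_X, V ∈ τ_Y (deduplicated):
  ∅ × ∅ = {} (∅)
  {ε} × {69} = {(ε,69)}
  {ε} × {70} = {(ε,70)}
  {ζ} × {69} = {(ζ,69)}
  {ζ} × {70} = {(ζ,70)}
  {δ, ζ} × {69} = {(δ,69), (ζ,69)}
  {δ, ζ} × {70} = {(δ,70), (ζ,70)}
  {ε} × {69, 70} = {(ε,69), (ε,70)}
  {ε, ζ} × {69} = {(ε,69), (ζ,69)}
  {ε, ζ} × {70} = {(ε,70), (ζ,70)}
  {ζ} × {69, 70} = {(ζ,69), (ζ,70)}
  {δ, ε, ζ} × {69} = {(δ,69), (ε,69), (ζ,69)}
  {δ, ε, ζ} × {70} = {(δ,70), (ε,70), (ζ,70)}
  {δ, ζ} × {69, 70} = {(δ,69), (δ,70), (ζ,69), (ζ,70)}
  {ε, ζ} × {69, 70} = {(ε,69), (ε,70), (ζ,69), (ζ,70)}
  {δ, ε, ζ} × {69, 70} = {(δ,69), (δ,70), (ε,69), (ε,70), (ζ,69), (ζ,70)}
These 16 distinct sets form the basis B.
Close under arbitrary unions to get τ_{X×Y}; counting gives |τ_{X×Y}| = 36.
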